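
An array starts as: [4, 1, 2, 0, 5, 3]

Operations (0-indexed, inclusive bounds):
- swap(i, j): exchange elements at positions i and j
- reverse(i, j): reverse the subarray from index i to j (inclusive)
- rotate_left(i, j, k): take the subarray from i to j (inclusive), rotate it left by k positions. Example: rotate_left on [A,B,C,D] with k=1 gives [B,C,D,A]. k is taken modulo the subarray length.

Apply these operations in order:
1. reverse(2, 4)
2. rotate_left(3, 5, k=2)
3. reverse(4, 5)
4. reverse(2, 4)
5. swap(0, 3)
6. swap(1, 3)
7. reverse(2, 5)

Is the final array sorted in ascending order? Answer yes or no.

After 1 (reverse(2, 4)): [4, 1, 5, 0, 2, 3]
After 2 (rotate_left(3, 5, k=2)): [4, 1, 5, 3, 0, 2]
After 3 (reverse(4, 5)): [4, 1, 5, 3, 2, 0]
After 4 (reverse(2, 4)): [4, 1, 2, 3, 5, 0]
After 5 (swap(0, 3)): [3, 1, 2, 4, 5, 0]
After 6 (swap(1, 3)): [3, 4, 2, 1, 5, 0]
After 7 (reverse(2, 5)): [3, 4, 0, 5, 1, 2]

Answer: no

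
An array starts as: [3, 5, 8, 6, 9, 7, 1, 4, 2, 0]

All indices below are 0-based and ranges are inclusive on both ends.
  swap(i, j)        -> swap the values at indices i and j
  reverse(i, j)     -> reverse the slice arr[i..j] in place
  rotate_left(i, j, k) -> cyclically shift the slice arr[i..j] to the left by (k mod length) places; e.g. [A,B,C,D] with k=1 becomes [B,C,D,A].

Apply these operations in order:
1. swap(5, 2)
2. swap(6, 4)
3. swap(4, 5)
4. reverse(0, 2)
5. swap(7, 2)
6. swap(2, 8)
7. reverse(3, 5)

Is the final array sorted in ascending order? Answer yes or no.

After 1 (swap(5, 2)): [3, 5, 7, 6, 9, 8, 1, 4, 2, 0]
After 2 (swap(6, 4)): [3, 5, 7, 6, 1, 8, 9, 4, 2, 0]
After 3 (swap(4, 5)): [3, 5, 7, 6, 8, 1, 9, 4, 2, 0]
After 4 (reverse(0, 2)): [7, 5, 3, 6, 8, 1, 9, 4, 2, 0]
After 5 (swap(7, 2)): [7, 5, 4, 6, 8, 1, 9, 3, 2, 0]
After 6 (swap(2, 8)): [7, 5, 2, 6, 8, 1, 9, 3, 4, 0]
After 7 (reverse(3, 5)): [7, 5, 2, 1, 8, 6, 9, 3, 4, 0]

Answer: no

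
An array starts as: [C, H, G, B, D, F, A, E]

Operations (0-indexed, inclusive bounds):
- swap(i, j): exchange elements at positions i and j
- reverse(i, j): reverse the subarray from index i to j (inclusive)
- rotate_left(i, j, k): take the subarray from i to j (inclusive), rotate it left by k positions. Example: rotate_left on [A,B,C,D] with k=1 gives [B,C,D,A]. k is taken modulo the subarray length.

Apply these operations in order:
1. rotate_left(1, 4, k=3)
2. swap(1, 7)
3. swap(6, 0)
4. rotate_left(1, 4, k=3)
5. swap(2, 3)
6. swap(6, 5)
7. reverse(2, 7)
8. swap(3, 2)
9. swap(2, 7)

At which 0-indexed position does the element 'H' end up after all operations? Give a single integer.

After 1 (rotate_left(1, 4, k=3)): [C, D, H, G, B, F, A, E]
After 2 (swap(1, 7)): [C, E, H, G, B, F, A, D]
After 3 (swap(6, 0)): [A, E, H, G, B, F, C, D]
After 4 (rotate_left(1, 4, k=3)): [A, B, E, H, G, F, C, D]
After 5 (swap(2, 3)): [A, B, H, E, G, F, C, D]
After 6 (swap(6, 5)): [A, B, H, E, G, C, F, D]
After 7 (reverse(2, 7)): [A, B, D, F, C, G, E, H]
After 8 (swap(3, 2)): [A, B, F, D, C, G, E, H]
After 9 (swap(2, 7)): [A, B, H, D, C, G, E, F]

Answer: 2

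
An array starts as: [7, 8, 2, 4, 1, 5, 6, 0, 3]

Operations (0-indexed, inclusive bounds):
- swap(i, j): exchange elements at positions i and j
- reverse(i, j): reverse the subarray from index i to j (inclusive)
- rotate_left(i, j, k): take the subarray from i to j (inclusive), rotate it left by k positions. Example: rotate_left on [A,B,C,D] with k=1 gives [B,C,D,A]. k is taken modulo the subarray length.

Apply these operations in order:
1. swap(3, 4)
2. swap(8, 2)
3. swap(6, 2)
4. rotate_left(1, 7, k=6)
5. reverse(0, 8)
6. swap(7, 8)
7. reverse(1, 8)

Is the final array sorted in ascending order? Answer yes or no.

After 1 (swap(3, 4)): [7, 8, 2, 1, 4, 5, 6, 0, 3]
After 2 (swap(8, 2)): [7, 8, 3, 1, 4, 5, 6, 0, 2]
After 3 (swap(6, 2)): [7, 8, 6, 1, 4, 5, 3, 0, 2]
After 4 (rotate_left(1, 7, k=6)): [7, 0, 8, 6, 1, 4, 5, 3, 2]
After 5 (reverse(0, 8)): [2, 3, 5, 4, 1, 6, 8, 0, 7]
After 6 (swap(7, 8)): [2, 3, 5, 4, 1, 6, 8, 7, 0]
After 7 (reverse(1, 8)): [2, 0, 7, 8, 6, 1, 4, 5, 3]

Answer: no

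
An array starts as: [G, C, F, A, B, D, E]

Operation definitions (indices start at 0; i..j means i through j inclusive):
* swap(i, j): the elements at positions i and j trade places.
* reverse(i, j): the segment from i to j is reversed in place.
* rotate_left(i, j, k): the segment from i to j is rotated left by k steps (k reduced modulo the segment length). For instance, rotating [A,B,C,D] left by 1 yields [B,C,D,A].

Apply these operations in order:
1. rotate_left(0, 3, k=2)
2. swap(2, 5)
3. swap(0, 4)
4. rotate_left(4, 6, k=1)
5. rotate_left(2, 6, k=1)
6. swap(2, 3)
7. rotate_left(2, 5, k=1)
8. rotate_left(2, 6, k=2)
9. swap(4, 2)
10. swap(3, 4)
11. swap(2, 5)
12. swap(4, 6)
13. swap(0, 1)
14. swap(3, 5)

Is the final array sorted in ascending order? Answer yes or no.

After 1 (rotate_left(0, 3, k=2)): [F, A, G, C, B, D, E]
After 2 (swap(2, 5)): [F, A, D, C, B, G, E]
After 3 (swap(0, 4)): [B, A, D, C, F, G, E]
After 4 (rotate_left(4, 6, k=1)): [B, A, D, C, G, E, F]
After 5 (rotate_left(2, 6, k=1)): [B, A, C, G, E, F, D]
After 6 (swap(2, 3)): [B, A, G, C, E, F, D]
After 7 (rotate_left(2, 5, k=1)): [B, A, C, E, F, G, D]
After 8 (rotate_left(2, 6, k=2)): [B, A, F, G, D, C, E]
After 9 (swap(4, 2)): [B, A, D, G, F, C, E]
After 10 (swap(3, 4)): [B, A, D, F, G, C, E]
After 11 (swap(2, 5)): [B, A, C, F, G, D, E]
After 12 (swap(4, 6)): [B, A, C, F, E, D, G]
After 13 (swap(0, 1)): [A, B, C, F, E, D, G]
After 14 (swap(3, 5)): [A, B, C, D, E, F, G]

Answer: yes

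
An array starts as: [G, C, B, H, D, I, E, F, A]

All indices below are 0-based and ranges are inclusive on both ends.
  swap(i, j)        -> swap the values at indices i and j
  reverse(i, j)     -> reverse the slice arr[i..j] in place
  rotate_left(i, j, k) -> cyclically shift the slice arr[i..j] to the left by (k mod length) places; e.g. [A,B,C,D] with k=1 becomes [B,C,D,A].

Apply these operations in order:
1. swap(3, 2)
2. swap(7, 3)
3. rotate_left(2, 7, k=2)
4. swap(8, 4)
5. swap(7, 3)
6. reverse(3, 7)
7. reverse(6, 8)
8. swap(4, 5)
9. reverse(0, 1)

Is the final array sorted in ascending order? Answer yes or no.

After 1 (swap(3, 2)): [G, C, H, B, D, I, E, F, A]
After 2 (swap(7, 3)): [G, C, H, F, D, I, E, B, A]
After 3 (rotate_left(2, 7, k=2)): [G, C, D, I, E, B, H, F, A]
After 4 (swap(8, 4)): [G, C, D, I, A, B, H, F, E]
After 5 (swap(7, 3)): [G, C, D, F, A, B, H, I, E]
After 6 (reverse(3, 7)): [G, C, D, I, H, B, A, F, E]
After 7 (reverse(6, 8)): [G, C, D, I, H, B, E, F, A]
After 8 (swap(4, 5)): [G, C, D, I, B, H, E, F, A]
After 9 (reverse(0, 1)): [C, G, D, I, B, H, E, F, A]

Answer: no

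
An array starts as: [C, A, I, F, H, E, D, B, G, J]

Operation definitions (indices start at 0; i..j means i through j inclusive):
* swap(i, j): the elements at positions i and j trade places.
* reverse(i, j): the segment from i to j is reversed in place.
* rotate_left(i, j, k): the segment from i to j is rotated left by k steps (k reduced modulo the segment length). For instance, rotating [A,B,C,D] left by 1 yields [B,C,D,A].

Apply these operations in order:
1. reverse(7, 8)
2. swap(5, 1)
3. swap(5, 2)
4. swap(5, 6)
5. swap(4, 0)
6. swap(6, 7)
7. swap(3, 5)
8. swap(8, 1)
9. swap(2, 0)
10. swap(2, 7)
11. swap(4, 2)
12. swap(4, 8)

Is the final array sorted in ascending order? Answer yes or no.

After 1 (reverse(7, 8)): [C, A, I, F, H, E, D, G, B, J]
After 2 (swap(5, 1)): [C, E, I, F, H, A, D, G, B, J]
After 3 (swap(5, 2)): [C, E, A, F, H, I, D, G, B, J]
After 4 (swap(5, 6)): [C, E, A, F, H, D, I, G, B, J]
After 5 (swap(4, 0)): [H, E, A, F, C, D, I, G, B, J]
After 6 (swap(6, 7)): [H, E, A, F, C, D, G, I, B, J]
After 7 (swap(3, 5)): [H, E, A, D, C, F, G, I, B, J]
After 8 (swap(8, 1)): [H, B, A, D, C, F, G, I, E, J]
After 9 (swap(2, 0)): [A, B, H, D, C, F, G, I, E, J]
After 10 (swap(2, 7)): [A, B, I, D, C, F, G, H, E, J]
After 11 (swap(4, 2)): [A, B, C, D, I, F, G, H, E, J]
After 12 (swap(4, 8)): [A, B, C, D, E, F, G, H, I, J]

Answer: yes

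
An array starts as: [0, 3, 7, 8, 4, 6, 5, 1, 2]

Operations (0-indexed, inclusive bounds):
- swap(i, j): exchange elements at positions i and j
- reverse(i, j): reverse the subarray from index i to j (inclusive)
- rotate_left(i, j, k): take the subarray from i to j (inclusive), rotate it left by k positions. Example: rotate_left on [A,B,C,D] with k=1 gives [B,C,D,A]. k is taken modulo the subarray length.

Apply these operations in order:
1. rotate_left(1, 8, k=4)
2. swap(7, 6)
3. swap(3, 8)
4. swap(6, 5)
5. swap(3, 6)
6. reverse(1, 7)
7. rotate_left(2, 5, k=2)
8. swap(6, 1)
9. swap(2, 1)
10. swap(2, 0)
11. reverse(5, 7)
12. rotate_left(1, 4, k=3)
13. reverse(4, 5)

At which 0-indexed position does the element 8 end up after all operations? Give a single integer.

After 1 (rotate_left(1, 8, k=4)): [0, 6, 5, 1, 2, 3, 7, 8, 4]
After 2 (swap(7, 6)): [0, 6, 5, 1, 2, 3, 8, 7, 4]
After 3 (swap(3, 8)): [0, 6, 5, 4, 2, 3, 8, 7, 1]
After 4 (swap(6, 5)): [0, 6, 5, 4, 2, 8, 3, 7, 1]
After 5 (swap(3, 6)): [0, 6, 5, 3, 2, 8, 4, 7, 1]
After 6 (reverse(1, 7)): [0, 7, 4, 8, 2, 3, 5, 6, 1]
After 7 (rotate_left(2, 5, k=2)): [0, 7, 2, 3, 4, 8, 5, 6, 1]
After 8 (swap(6, 1)): [0, 5, 2, 3, 4, 8, 7, 6, 1]
After 9 (swap(2, 1)): [0, 2, 5, 3, 4, 8, 7, 6, 1]
After 10 (swap(2, 0)): [5, 2, 0, 3, 4, 8, 7, 6, 1]
After 11 (reverse(5, 7)): [5, 2, 0, 3, 4, 6, 7, 8, 1]
After 12 (rotate_left(1, 4, k=3)): [5, 4, 2, 0, 3, 6, 7, 8, 1]
After 13 (reverse(4, 5)): [5, 4, 2, 0, 6, 3, 7, 8, 1]

Answer: 7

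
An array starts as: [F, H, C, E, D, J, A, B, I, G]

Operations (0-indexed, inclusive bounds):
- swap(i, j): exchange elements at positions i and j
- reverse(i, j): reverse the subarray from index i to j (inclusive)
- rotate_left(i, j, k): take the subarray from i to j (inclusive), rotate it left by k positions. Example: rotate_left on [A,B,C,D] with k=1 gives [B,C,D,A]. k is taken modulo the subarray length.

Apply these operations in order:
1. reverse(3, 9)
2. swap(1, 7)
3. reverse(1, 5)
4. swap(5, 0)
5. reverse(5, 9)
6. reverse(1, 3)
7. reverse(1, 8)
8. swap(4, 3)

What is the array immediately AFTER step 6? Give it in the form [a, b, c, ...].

Answer: [J, G, I, B, C, E, D, H, A, F]

Derivation:
After 1 (reverse(3, 9)): [F, H, C, G, I, B, A, J, D, E]
After 2 (swap(1, 7)): [F, J, C, G, I, B, A, H, D, E]
After 3 (reverse(1, 5)): [F, B, I, G, C, J, A, H, D, E]
After 4 (swap(5, 0)): [J, B, I, G, C, F, A, H, D, E]
After 5 (reverse(5, 9)): [J, B, I, G, C, E, D, H, A, F]
After 6 (reverse(1, 3)): [J, G, I, B, C, E, D, H, A, F]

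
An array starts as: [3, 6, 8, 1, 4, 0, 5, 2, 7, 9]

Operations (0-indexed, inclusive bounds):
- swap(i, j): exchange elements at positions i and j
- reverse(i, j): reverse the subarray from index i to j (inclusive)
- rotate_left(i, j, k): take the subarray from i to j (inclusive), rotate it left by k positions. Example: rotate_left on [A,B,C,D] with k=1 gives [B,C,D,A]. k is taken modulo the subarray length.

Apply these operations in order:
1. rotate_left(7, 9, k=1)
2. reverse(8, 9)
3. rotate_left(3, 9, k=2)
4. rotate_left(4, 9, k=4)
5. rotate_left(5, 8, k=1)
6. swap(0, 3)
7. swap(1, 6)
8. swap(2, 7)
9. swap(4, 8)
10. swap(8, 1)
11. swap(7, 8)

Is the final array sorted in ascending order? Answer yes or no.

After 1 (rotate_left(7, 9, k=1)): [3, 6, 8, 1, 4, 0, 5, 7, 9, 2]
After 2 (reverse(8, 9)): [3, 6, 8, 1, 4, 0, 5, 7, 2, 9]
After 3 (rotate_left(3, 9, k=2)): [3, 6, 8, 0, 5, 7, 2, 9, 1, 4]
After 4 (rotate_left(4, 9, k=4)): [3, 6, 8, 0, 1, 4, 5, 7, 2, 9]
After 5 (rotate_left(5, 8, k=1)): [3, 6, 8, 0, 1, 5, 7, 2, 4, 9]
After 6 (swap(0, 3)): [0, 6, 8, 3, 1, 5, 7, 2, 4, 9]
After 7 (swap(1, 6)): [0, 7, 8, 3, 1, 5, 6, 2, 4, 9]
After 8 (swap(2, 7)): [0, 7, 2, 3, 1, 5, 6, 8, 4, 9]
After 9 (swap(4, 8)): [0, 7, 2, 3, 4, 5, 6, 8, 1, 9]
After 10 (swap(8, 1)): [0, 1, 2, 3, 4, 5, 6, 8, 7, 9]
After 11 (swap(7, 8)): [0, 1, 2, 3, 4, 5, 6, 7, 8, 9]

Answer: yes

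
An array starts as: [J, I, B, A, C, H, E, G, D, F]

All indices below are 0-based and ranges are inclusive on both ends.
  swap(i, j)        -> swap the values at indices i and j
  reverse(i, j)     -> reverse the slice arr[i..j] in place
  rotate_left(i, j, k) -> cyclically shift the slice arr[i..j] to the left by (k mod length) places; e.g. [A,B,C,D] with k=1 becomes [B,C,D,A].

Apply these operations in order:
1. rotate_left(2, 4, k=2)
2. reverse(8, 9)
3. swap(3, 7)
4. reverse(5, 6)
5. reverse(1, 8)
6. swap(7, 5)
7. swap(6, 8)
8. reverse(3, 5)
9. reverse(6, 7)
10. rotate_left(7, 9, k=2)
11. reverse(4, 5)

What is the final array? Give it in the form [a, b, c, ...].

Answer: [J, F, B, C, H, E, A, D, I, G]

Derivation:
After 1 (rotate_left(2, 4, k=2)): [J, I, C, B, A, H, E, G, D, F]
After 2 (reverse(8, 9)): [J, I, C, B, A, H, E, G, F, D]
After 3 (swap(3, 7)): [J, I, C, G, A, H, E, B, F, D]
After 4 (reverse(5, 6)): [J, I, C, G, A, E, H, B, F, D]
After 5 (reverse(1, 8)): [J, F, B, H, E, A, G, C, I, D]
After 6 (swap(7, 5)): [J, F, B, H, E, C, G, A, I, D]
After 7 (swap(6, 8)): [J, F, B, H, E, C, I, A, G, D]
After 8 (reverse(3, 5)): [J, F, B, C, E, H, I, A, G, D]
After 9 (reverse(6, 7)): [J, F, B, C, E, H, A, I, G, D]
After 10 (rotate_left(7, 9, k=2)): [J, F, B, C, E, H, A, D, I, G]
After 11 (reverse(4, 5)): [J, F, B, C, H, E, A, D, I, G]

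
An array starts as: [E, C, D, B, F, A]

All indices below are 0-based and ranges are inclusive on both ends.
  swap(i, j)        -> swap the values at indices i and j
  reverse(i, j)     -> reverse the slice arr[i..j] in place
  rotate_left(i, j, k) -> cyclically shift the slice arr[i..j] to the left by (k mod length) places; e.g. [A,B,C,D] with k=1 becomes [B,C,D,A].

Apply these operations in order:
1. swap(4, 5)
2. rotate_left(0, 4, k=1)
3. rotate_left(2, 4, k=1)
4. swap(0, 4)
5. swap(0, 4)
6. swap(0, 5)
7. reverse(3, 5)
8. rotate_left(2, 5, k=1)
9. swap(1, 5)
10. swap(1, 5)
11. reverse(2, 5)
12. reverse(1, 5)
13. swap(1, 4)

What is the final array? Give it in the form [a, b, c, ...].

After 1 (swap(4, 5)): [E, C, D, B, A, F]
After 2 (rotate_left(0, 4, k=1)): [C, D, B, A, E, F]
After 3 (rotate_left(2, 4, k=1)): [C, D, A, E, B, F]
After 4 (swap(0, 4)): [B, D, A, E, C, F]
After 5 (swap(0, 4)): [C, D, A, E, B, F]
After 6 (swap(0, 5)): [F, D, A, E, B, C]
After 7 (reverse(3, 5)): [F, D, A, C, B, E]
After 8 (rotate_left(2, 5, k=1)): [F, D, C, B, E, A]
After 9 (swap(1, 5)): [F, A, C, B, E, D]
After 10 (swap(1, 5)): [F, D, C, B, E, A]
After 11 (reverse(2, 5)): [F, D, A, E, B, C]
After 12 (reverse(1, 5)): [F, C, B, E, A, D]
After 13 (swap(1, 4)): [F, A, B, E, C, D]

Answer: [F, A, B, E, C, D]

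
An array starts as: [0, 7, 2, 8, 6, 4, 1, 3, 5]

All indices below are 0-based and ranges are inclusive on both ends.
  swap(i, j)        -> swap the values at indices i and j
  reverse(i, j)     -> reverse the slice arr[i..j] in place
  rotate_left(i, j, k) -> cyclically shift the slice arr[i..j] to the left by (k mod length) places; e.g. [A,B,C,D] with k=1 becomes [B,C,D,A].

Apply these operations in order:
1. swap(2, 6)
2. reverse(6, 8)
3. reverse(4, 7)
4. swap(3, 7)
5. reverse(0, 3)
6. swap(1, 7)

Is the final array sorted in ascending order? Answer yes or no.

After 1 (swap(2, 6)): [0, 7, 1, 8, 6, 4, 2, 3, 5]
After 2 (reverse(6, 8)): [0, 7, 1, 8, 6, 4, 5, 3, 2]
After 3 (reverse(4, 7)): [0, 7, 1, 8, 3, 5, 4, 6, 2]
After 4 (swap(3, 7)): [0, 7, 1, 6, 3, 5, 4, 8, 2]
After 5 (reverse(0, 3)): [6, 1, 7, 0, 3, 5, 4, 8, 2]
After 6 (swap(1, 7)): [6, 8, 7, 0, 3, 5, 4, 1, 2]

Answer: no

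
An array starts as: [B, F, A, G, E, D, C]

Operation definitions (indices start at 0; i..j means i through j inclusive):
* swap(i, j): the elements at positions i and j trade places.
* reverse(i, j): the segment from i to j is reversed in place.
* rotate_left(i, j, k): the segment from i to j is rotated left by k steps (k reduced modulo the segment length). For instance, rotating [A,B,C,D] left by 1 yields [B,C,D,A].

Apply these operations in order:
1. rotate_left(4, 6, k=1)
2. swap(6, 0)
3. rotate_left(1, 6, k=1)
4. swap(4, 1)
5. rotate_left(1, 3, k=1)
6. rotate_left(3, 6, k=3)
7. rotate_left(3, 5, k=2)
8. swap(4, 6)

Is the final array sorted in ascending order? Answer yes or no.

After 1 (rotate_left(4, 6, k=1)): [B, F, A, G, D, C, E]
After 2 (swap(6, 0)): [E, F, A, G, D, C, B]
After 3 (rotate_left(1, 6, k=1)): [E, A, G, D, C, B, F]
After 4 (swap(4, 1)): [E, C, G, D, A, B, F]
After 5 (rotate_left(1, 3, k=1)): [E, G, D, C, A, B, F]
After 6 (rotate_left(3, 6, k=3)): [E, G, D, F, C, A, B]
After 7 (rotate_left(3, 5, k=2)): [E, G, D, A, F, C, B]
After 8 (swap(4, 6)): [E, G, D, A, B, C, F]

Answer: no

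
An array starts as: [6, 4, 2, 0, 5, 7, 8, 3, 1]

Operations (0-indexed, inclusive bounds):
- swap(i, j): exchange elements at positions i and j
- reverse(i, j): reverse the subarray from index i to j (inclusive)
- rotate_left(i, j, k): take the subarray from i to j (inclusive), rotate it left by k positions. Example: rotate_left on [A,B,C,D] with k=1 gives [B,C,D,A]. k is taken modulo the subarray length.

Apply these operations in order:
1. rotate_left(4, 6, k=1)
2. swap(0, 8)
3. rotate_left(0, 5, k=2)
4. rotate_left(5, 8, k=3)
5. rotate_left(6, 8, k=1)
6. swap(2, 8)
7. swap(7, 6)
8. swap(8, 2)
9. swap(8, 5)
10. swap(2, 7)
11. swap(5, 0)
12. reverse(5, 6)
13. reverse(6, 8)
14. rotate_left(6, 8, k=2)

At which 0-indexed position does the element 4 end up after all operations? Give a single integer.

After 1 (rotate_left(4, 6, k=1)): [6, 4, 2, 0, 7, 8, 5, 3, 1]
After 2 (swap(0, 8)): [1, 4, 2, 0, 7, 8, 5, 3, 6]
After 3 (rotate_left(0, 5, k=2)): [2, 0, 7, 8, 1, 4, 5, 3, 6]
After 4 (rotate_left(5, 8, k=3)): [2, 0, 7, 8, 1, 6, 4, 5, 3]
After 5 (rotate_left(6, 8, k=1)): [2, 0, 7, 8, 1, 6, 5, 3, 4]
After 6 (swap(2, 8)): [2, 0, 4, 8, 1, 6, 5, 3, 7]
After 7 (swap(7, 6)): [2, 0, 4, 8, 1, 6, 3, 5, 7]
After 8 (swap(8, 2)): [2, 0, 7, 8, 1, 6, 3, 5, 4]
After 9 (swap(8, 5)): [2, 0, 7, 8, 1, 4, 3, 5, 6]
After 10 (swap(2, 7)): [2, 0, 5, 8, 1, 4, 3, 7, 6]
After 11 (swap(5, 0)): [4, 0, 5, 8, 1, 2, 3, 7, 6]
After 12 (reverse(5, 6)): [4, 0, 5, 8, 1, 3, 2, 7, 6]
After 13 (reverse(6, 8)): [4, 0, 5, 8, 1, 3, 6, 7, 2]
After 14 (rotate_left(6, 8, k=2)): [4, 0, 5, 8, 1, 3, 2, 6, 7]

Answer: 0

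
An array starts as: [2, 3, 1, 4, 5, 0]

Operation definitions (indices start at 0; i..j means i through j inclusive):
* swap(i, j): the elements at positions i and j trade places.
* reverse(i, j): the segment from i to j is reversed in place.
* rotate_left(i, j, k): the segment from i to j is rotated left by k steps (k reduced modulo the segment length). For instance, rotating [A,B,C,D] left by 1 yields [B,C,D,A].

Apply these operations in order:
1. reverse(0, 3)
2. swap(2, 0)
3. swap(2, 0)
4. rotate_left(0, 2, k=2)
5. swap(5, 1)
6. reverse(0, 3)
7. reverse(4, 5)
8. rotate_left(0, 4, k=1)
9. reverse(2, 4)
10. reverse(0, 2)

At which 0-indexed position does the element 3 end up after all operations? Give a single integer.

Answer: 4

Derivation:
After 1 (reverse(0, 3)): [4, 1, 3, 2, 5, 0]
After 2 (swap(2, 0)): [3, 1, 4, 2, 5, 0]
After 3 (swap(2, 0)): [4, 1, 3, 2, 5, 0]
After 4 (rotate_left(0, 2, k=2)): [3, 4, 1, 2, 5, 0]
After 5 (swap(5, 1)): [3, 0, 1, 2, 5, 4]
After 6 (reverse(0, 3)): [2, 1, 0, 3, 5, 4]
After 7 (reverse(4, 5)): [2, 1, 0, 3, 4, 5]
After 8 (rotate_left(0, 4, k=1)): [1, 0, 3, 4, 2, 5]
After 9 (reverse(2, 4)): [1, 0, 2, 4, 3, 5]
After 10 (reverse(0, 2)): [2, 0, 1, 4, 3, 5]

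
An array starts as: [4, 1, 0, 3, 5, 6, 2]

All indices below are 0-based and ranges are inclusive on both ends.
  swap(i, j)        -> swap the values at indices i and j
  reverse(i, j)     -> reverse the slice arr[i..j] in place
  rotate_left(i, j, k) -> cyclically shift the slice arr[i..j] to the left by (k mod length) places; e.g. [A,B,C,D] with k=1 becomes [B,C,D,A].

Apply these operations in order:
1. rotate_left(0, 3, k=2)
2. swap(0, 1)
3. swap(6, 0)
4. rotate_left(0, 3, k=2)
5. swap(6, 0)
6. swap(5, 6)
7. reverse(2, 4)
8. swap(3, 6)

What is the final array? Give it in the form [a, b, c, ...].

Answer: [3, 1, 5, 6, 2, 4, 0]

Derivation:
After 1 (rotate_left(0, 3, k=2)): [0, 3, 4, 1, 5, 6, 2]
After 2 (swap(0, 1)): [3, 0, 4, 1, 5, 6, 2]
After 3 (swap(6, 0)): [2, 0, 4, 1, 5, 6, 3]
After 4 (rotate_left(0, 3, k=2)): [4, 1, 2, 0, 5, 6, 3]
After 5 (swap(6, 0)): [3, 1, 2, 0, 5, 6, 4]
After 6 (swap(5, 6)): [3, 1, 2, 0, 5, 4, 6]
After 7 (reverse(2, 4)): [3, 1, 5, 0, 2, 4, 6]
After 8 (swap(3, 6)): [3, 1, 5, 6, 2, 4, 0]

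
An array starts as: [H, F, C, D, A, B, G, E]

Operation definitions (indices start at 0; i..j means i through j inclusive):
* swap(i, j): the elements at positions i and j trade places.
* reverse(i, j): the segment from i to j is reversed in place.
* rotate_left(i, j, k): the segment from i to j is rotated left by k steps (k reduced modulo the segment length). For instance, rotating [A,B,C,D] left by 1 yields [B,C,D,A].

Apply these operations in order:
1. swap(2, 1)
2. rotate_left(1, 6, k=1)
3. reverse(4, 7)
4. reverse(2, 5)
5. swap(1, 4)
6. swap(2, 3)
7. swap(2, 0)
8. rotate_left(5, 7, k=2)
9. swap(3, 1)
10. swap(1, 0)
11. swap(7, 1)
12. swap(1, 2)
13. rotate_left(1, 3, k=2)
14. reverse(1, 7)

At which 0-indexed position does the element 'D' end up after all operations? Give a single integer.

Answer: 2

Derivation:
After 1 (swap(2, 1)): [H, C, F, D, A, B, G, E]
After 2 (rotate_left(1, 6, k=1)): [H, F, D, A, B, G, C, E]
After 3 (reverse(4, 7)): [H, F, D, A, E, C, G, B]
After 4 (reverse(2, 5)): [H, F, C, E, A, D, G, B]
After 5 (swap(1, 4)): [H, A, C, E, F, D, G, B]
After 6 (swap(2, 3)): [H, A, E, C, F, D, G, B]
After 7 (swap(2, 0)): [E, A, H, C, F, D, G, B]
After 8 (rotate_left(5, 7, k=2)): [E, A, H, C, F, B, D, G]
After 9 (swap(3, 1)): [E, C, H, A, F, B, D, G]
After 10 (swap(1, 0)): [C, E, H, A, F, B, D, G]
After 11 (swap(7, 1)): [C, G, H, A, F, B, D, E]
After 12 (swap(1, 2)): [C, H, G, A, F, B, D, E]
After 13 (rotate_left(1, 3, k=2)): [C, A, H, G, F, B, D, E]
After 14 (reverse(1, 7)): [C, E, D, B, F, G, H, A]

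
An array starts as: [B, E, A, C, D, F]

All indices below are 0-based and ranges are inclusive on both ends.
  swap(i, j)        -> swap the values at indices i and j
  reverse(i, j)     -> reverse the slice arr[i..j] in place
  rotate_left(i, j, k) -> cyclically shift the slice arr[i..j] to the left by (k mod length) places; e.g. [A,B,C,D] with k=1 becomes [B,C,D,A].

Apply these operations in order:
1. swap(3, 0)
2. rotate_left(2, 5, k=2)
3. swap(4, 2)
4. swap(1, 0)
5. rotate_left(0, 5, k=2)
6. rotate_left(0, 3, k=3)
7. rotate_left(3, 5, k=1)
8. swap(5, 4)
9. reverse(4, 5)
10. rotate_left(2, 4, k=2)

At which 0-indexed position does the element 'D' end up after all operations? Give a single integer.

After 1 (swap(3, 0)): [C, E, A, B, D, F]
After 2 (rotate_left(2, 5, k=2)): [C, E, D, F, A, B]
After 3 (swap(4, 2)): [C, E, A, F, D, B]
After 4 (swap(1, 0)): [E, C, A, F, D, B]
After 5 (rotate_left(0, 5, k=2)): [A, F, D, B, E, C]
After 6 (rotate_left(0, 3, k=3)): [B, A, F, D, E, C]
After 7 (rotate_left(3, 5, k=1)): [B, A, F, E, C, D]
After 8 (swap(5, 4)): [B, A, F, E, D, C]
After 9 (reverse(4, 5)): [B, A, F, E, C, D]
After 10 (rotate_left(2, 4, k=2)): [B, A, C, F, E, D]

Answer: 5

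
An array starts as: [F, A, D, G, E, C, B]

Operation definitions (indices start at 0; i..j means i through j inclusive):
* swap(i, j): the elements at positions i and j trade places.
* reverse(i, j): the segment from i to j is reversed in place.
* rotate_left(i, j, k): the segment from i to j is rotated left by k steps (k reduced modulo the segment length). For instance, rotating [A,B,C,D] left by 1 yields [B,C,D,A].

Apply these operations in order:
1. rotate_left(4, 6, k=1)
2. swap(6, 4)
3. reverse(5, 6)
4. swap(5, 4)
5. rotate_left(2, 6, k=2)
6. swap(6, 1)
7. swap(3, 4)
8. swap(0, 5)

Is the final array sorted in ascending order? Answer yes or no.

After 1 (rotate_left(4, 6, k=1)): [F, A, D, G, C, B, E]
After 2 (swap(6, 4)): [F, A, D, G, E, B, C]
After 3 (reverse(5, 6)): [F, A, D, G, E, C, B]
After 4 (swap(5, 4)): [F, A, D, G, C, E, B]
After 5 (rotate_left(2, 6, k=2)): [F, A, C, E, B, D, G]
After 6 (swap(6, 1)): [F, G, C, E, B, D, A]
After 7 (swap(3, 4)): [F, G, C, B, E, D, A]
After 8 (swap(0, 5)): [D, G, C, B, E, F, A]

Answer: no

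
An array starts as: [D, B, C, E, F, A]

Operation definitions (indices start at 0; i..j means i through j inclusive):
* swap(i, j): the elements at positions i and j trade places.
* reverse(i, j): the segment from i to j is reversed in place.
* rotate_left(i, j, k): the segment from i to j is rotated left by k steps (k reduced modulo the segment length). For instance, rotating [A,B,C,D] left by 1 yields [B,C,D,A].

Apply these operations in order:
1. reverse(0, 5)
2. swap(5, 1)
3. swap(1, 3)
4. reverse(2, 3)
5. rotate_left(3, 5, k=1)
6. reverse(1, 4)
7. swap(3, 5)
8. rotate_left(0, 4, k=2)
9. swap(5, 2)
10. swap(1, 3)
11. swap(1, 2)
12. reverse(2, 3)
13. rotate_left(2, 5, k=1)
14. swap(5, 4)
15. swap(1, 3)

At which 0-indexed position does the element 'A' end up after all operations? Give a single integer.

After 1 (reverse(0, 5)): [A, F, E, C, B, D]
After 2 (swap(5, 1)): [A, D, E, C, B, F]
After 3 (swap(1, 3)): [A, C, E, D, B, F]
After 4 (reverse(2, 3)): [A, C, D, E, B, F]
After 5 (rotate_left(3, 5, k=1)): [A, C, D, B, F, E]
After 6 (reverse(1, 4)): [A, F, B, D, C, E]
After 7 (swap(3, 5)): [A, F, B, E, C, D]
After 8 (rotate_left(0, 4, k=2)): [B, E, C, A, F, D]
After 9 (swap(5, 2)): [B, E, D, A, F, C]
After 10 (swap(1, 3)): [B, A, D, E, F, C]
After 11 (swap(1, 2)): [B, D, A, E, F, C]
After 12 (reverse(2, 3)): [B, D, E, A, F, C]
After 13 (rotate_left(2, 5, k=1)): [B, D, A, F, C, E]
After 14 (swap(5, 4)): [B, D, A, F, E, C]
After 15 (swap(1, 3)): [B, F, A, D, E, C]

Answer: 2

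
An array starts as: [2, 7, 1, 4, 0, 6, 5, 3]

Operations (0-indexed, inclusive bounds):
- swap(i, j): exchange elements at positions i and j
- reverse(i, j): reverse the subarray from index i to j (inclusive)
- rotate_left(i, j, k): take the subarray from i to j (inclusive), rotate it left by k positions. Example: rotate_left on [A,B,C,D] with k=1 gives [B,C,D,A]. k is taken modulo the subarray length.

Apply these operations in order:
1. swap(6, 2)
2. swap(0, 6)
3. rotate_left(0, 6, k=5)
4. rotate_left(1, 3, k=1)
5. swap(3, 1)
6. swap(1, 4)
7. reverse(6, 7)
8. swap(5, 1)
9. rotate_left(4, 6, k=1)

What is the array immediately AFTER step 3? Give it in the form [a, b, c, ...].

After 1 (swap(6, 2)): [2, 7, 5, 4, 0, 6, 1, 3]
After 2 (swap(0, 6)): [1, 7, 5, 4, 0, 6, 2, 3]
After 3 (rotate_left(0, 6, k=5)): [6, 2, 1, 7, 5, 4, 0, 3]

Answer: [6, 2, 1, 7, 5, 4, 0, 3]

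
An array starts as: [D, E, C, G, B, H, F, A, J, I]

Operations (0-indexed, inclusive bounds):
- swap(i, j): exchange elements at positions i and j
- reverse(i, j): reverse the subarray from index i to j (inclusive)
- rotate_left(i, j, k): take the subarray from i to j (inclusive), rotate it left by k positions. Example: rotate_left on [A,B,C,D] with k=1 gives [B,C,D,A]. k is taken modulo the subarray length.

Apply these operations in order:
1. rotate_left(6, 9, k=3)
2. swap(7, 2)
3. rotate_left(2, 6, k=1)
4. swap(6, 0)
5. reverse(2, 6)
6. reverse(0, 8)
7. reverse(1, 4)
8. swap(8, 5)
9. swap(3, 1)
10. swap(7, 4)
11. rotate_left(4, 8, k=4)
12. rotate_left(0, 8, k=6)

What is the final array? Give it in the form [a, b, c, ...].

After 1 (rotate_left(6, 9, k=3)): [D, E, C, G, B, H, I, F, A, J]
After 2 (swap(7, 2)): [D, E, F, G, B, H, I, C, A, J]
After 3 (rotate_left(2, 6, k=1)): [D, E, G, B, H, I, F, C, A, J]
After 4 (swap(6, 0)): [F, E, G, B, H, I, D, C, A, J]
After 5 (reverse(2, 6)): [F, E, D, I, H, B, G, C, A, J]
After 6 (reverse(0, 8)): [A, C, G, B, H, I, D, E, F, J]
After 7 (reverse(1, 4)): [A, H, B, G, C, I, D, E, F, J]
After 8 (swap(8, 5)): [A, H, B, G, C, F, D, E, I, J]
After 9 (swap(3, 1)): [A, G, B, H, C, F, D, E, I, J]
After 10 (swap(7, 4)): [A, G, B, H, E, F, D, C, I, J]
After 11 (rotate_left(4, 8, k=4)): [A, G, B, H, I, E, F, D, C, J]
After 12 (rotate_left(0, 8, k=6)): [F, D, C, A, G, B, H, I, E, J]

Answer: [F, D, C, A, G, B, H, I, E, J]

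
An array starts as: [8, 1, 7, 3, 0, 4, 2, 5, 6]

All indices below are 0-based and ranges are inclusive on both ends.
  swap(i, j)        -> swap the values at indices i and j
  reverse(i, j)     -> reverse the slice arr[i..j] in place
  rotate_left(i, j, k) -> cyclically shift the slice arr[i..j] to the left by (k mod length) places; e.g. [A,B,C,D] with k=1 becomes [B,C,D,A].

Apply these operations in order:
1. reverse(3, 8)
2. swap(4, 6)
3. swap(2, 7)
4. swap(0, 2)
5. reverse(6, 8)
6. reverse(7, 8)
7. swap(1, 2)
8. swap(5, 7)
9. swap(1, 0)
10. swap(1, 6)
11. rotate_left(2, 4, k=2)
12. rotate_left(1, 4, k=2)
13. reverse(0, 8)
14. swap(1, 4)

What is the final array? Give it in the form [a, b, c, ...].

After 1 (reverse(3, 8)): [8, 1, 7, 6, 5, 2, 4, 0, 3]
After 2 (swap(4, 6)): [8, 1, 7, 6, 4, 2, 5, 0, 3]
After 3 (swap(2, 7)): [8, 1, 0, 6, 4, 2, 5, 7, 3]
After 4 (swap(0, 2)): [0, 1, 8, 6, 4, 2, 5, 7, 3]
After 5 (reverse(6, 8)): [0, 1, 8, 6, 4, 2, 3, 7, 5]
After 6 (reverse(7, 8)): [0, 1, 8, 6, 4, 2, 3, 5, 7]
After 7 (swap(1, 2)): [0, 8, 1, 6, 4, 2, 3, 5, 7]
After 8 (swap(5, 7)): [0, 8, 1, 6, 4, 5, 3, 2, 7]
After 9 (swap(1, 0)): [8, 0, 1, 6, 4, 5, 3, 2, 7]
After 10 (swap(1, 6)): [8, 3, 1, 6, 4, 5, 0, 2, 7]
After 11 (rotate_left(2, 4, k=2)): [8, 3, 4, 1, 6, 5, 0, 2, 7]
After 12 (rotate_left(1, 4, k=2)): [8, 1, 6, 3, 4, 5, 0, 2, 7]
After 13 (reverse(0, 8)): [7, 2, 0, 5, 4, 3, 6, 1, 8]
After 14 (swap(1, 4)): [7, 4, 0, 5, 2, 3, 6, 1, 8]

Answer: [7, 4, 0, 5, 2, 3, 6, 1, 8]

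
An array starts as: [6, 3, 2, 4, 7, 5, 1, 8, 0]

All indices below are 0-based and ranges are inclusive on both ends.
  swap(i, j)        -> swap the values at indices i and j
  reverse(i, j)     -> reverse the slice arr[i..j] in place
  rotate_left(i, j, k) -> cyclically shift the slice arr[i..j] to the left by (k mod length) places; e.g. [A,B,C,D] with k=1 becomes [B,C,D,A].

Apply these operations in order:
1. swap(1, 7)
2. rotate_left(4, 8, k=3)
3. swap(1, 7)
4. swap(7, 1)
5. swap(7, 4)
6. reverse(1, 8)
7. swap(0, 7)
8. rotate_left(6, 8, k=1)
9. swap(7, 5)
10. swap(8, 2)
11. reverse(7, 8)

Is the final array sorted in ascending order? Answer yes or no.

After 1 (swap(1, 7)): [6, 8, 2, 4, 7, 5, 1, 3, 0]
After 2 (rotate_left(4, 8, k=3)): [6, 8, 2, 4, 3, 0, 7, 5, 1]
After 3 (swap(1, 7)): [6, 5, 2, 4, 3, 0, 7, 8, 1]
After 4 (swap(7, 1)): [6, 8, 2, 4, 3, 0, 7, 5, 1]
After 5 (swap(7, 4)): [6, 8, 2, 4, 5, 0, 7, 3, 1]
After 6 (reverse(1, 8)): [6, 1, 3, 7, 0, 5, 4, 2, 8]
After 7 (swap(0, 7)): [2, 1, 3, 7, 0, 5, 4, 6, 8]
After 8 (rotate_left(6, 8, k=1)): [2, 1, 3, 7, 0, 5, 6, 8, 4]
After 9 (swap(7, 5)): [2, 1, 3, 7, 0, 8, 6, 5, 4]
After 10 (swap(8, 2)): [2, 1, 4, 7, 0, 8, 6, 5, 3]
After 11 (reverse(7, 8)): [2, 1, 4, 7, 0, 8, 6, 3, 5]

Answer: no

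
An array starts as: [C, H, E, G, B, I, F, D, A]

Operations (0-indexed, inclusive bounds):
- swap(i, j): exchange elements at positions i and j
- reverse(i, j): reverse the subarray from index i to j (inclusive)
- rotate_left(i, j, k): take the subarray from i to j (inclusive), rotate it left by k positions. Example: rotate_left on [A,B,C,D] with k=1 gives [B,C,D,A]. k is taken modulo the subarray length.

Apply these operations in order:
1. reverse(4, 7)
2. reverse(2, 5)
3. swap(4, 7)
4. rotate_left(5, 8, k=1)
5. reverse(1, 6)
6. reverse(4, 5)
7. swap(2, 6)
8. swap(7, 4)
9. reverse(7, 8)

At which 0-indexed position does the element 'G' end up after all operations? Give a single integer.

After 1 (reverse(4, 7)): [C, H, E, G, D, F, I, B, A]
After 2 (reverse(2, 5)): [C, H, F, D, G, E, I, B, A]
After 3 (swap(4, 7)): [C, H, F, D, B, E, I, G, A]
After 4 (rotate_left(5, 8, k=1)): [C, H, F, D, B, I, G, A, E]
After 5 (reverse(1, 6)): [C, G, I, B, D, F, H, A, E]
After 6 (reverse(4, 5)): [C, G, I, B, F, D, H, A, E]
After 7 (swap(2, 6)): [C, G, H, B, F, D, I, A, E]
After 8 (swap(7, 4)): [C, G, H, B, A, D, I, F, E]
After 9 (reverse(7, 8)): [C, G, H, B, A, D, I, E, F]

Answer: 1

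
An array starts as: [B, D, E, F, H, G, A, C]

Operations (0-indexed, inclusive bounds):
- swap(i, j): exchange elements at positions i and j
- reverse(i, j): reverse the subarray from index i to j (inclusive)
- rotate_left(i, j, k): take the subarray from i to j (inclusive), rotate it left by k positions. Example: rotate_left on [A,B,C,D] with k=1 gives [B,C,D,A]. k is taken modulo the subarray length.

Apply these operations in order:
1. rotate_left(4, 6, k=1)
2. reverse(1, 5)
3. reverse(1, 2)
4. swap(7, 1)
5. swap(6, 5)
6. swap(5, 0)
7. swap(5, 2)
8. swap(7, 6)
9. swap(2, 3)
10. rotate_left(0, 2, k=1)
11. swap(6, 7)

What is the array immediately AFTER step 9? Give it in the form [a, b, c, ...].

After 1 (rotate_left(4, 6, k=1)): [B, D, E, F, G, A, H, C]
After 2 (reverse(1, 5)): [B, A, G, F, E, D, H, C]
After 3 (reverse(1, 2)): [B, G, A, F, E, D, H, C]
After 4 (swap(7, 1)): [B, C, A, F, E, D, H, G]
After 5 (swap(6, 5)): [B, C, A, F, E, H, D, G]
After 6 (swap(5, 0)): [H, C, A, F, E, B, D, G]
After 7 (swap(5, 2)): [H, C, B, F, E, A, D, G]
After 8 (swap(7, 6)): [H, C, B, F, E, A, G, D]
After 9 (swap(2, 3)): [H, C, F, B, E, A, G, D]

Answer: [H, C, F, B, E, A, G, D]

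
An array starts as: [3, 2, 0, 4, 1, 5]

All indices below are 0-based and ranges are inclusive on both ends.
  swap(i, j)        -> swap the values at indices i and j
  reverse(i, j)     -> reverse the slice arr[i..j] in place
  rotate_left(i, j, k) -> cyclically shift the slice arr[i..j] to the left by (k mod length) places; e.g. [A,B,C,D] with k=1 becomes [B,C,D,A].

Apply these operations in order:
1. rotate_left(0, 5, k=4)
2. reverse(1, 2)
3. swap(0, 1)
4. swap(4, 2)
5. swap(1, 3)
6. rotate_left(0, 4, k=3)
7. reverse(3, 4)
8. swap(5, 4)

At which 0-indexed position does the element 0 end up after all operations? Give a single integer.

Answer: 3

Derivation:
After 1 (rotate_left(0, 5, k=4)): [1, 5, 3, 2, 0, 4]
After 2 (reverse(1, 2)): [1, 3, 5, 2, 0, 4]
After 3 (swap(0, 1)): [3, 1, 5, 2, 0, 4]
After 4 (swap(4, 2)): [3, 1, 0, 2, 5, 4]
After 5 (swap(1, 3)): [3, 2, 0, 1, 5, 4]
After 6 (rotate_left(0, 4, k=3)): [1, 5, 3, 2, 0, 4]
After 7 (reverse(3, 4)): [1, 5, 3, 0, 2, 4]
After 8 (swap(5, 4)): [1, 5, 3, 0, 4, 2]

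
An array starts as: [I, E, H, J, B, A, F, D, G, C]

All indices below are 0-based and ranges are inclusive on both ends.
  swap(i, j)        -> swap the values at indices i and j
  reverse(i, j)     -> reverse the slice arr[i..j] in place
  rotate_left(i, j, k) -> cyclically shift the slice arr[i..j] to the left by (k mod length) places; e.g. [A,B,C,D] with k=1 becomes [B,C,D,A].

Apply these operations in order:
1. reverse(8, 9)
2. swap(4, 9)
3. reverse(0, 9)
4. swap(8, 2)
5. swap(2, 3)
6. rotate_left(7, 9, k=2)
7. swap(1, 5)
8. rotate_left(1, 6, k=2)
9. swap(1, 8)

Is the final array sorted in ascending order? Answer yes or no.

Answer: no

Derivation:
After 1 (reverse(8, 9)): [I, E, H, J, B, A, F, D, C, G]
After 2 (swap(4, 9)): [I, E, H, J, G, A, F, D, C, B]
After 3 (reverse(0, 9)): [B, C, D, F, A, G, J, H, E, I]
After 4 (swap(8, 2)): [B, C, E, F, A, G, J, H, D, I]
After 5 (swap(2, 3)): [B, C, F, E, A, G, J, H, D, I]
After 6 (rotate_left(7, 9, k=2)): [B, C, F, E, A, G, J, I, H, D]
After 7 (swap(1, 5)): [B, G, F, E, A, C, J, I, H, D]
After 8 (rotate_left(1, 6, k=2)): [B, E, A, C, J, G, F, I, H, D]
After 9 (swap(1, 8)): [B, H, A, C, J, G, F, I, E, D]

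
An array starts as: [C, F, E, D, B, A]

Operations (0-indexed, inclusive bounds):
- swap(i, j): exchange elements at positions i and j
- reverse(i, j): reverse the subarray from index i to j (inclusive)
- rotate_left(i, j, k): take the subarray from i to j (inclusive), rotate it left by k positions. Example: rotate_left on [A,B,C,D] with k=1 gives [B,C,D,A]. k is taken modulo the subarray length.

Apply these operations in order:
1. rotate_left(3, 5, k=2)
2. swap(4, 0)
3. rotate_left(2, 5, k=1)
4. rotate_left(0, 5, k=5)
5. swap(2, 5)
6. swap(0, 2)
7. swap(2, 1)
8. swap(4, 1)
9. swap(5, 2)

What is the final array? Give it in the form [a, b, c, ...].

After 1 (rotate_left(3, 5, k=2)): [C, F, E, A, D, B]
After 2 (swap(4, 0)): [D, F, E, A, C, B]
After 3 (rotate_left(2, 5, k=1)): [D, F, A, C, B, E]
After 4 (rotate_left(0, 5, k=5)): [E, D, F, A, C, B]
After 5 (swap(2, 5)): [E, D, B, A, C, F]
After 6 (swap(0, 2)): [B, D, E, A, C, F]
After 7 (swap(2, 1)): [B, E, D, A, C, F]
After 8 (swap(4, 1)): [B, C, D, A, E, F]
After 9 (swap(5, 2)): [B, C, F, A, E, D]

Answer: [B, C, F, A, E, D]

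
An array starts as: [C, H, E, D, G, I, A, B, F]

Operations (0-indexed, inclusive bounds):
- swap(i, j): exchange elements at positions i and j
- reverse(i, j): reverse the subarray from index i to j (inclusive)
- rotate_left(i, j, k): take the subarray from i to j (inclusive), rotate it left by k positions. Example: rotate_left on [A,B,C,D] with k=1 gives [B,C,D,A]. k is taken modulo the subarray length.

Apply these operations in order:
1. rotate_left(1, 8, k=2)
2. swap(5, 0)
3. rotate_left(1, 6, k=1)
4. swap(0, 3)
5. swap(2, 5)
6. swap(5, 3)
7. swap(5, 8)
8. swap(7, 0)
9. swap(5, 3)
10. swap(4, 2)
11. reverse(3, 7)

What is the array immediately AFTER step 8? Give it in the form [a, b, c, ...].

After 1 (rotate_left(1, 8, k=2)): [C, D, G, I, A, B, F, H, E]
After 2 (swap(5, 0)): [B, D, G, I, A, C, F, H, E]
After 3 (rotate_left(1, 6, k=1)): [B, G, I, A, C, F, D, H, E]
After 4 (swap(0, 3)): [A, G, I, B, C, F, D, H, E]
After 5 (swap(2, 5)): [A, G, F, B, C, I, D, H, E]
After 6 (swap(5, 3)): [A, G, F, I, C, B, D, H, E]
After 7 (swap(5, 8)): [A, G, F, I, C, E, D, H, B]
After 8 (swap(7, 0)): [H, G, F, I, C, E, D, A, B]

Answer: [H, G, F, I, C, E, D, A, B]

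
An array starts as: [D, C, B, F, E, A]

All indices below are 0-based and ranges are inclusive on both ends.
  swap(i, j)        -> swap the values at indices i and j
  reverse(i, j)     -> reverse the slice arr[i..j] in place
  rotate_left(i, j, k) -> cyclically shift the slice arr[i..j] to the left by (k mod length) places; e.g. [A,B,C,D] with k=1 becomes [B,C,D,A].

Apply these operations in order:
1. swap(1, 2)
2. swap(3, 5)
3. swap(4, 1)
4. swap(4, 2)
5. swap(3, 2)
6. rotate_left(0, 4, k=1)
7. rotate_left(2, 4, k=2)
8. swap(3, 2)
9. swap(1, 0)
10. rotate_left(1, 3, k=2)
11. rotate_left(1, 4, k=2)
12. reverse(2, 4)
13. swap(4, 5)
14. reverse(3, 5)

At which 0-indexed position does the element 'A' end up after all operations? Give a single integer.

After 1 (swap(1, 2)): [D, B, C, F, E, A]
After 2 (swap(3, 5)): [D, B, C, A, E, F]
After 3 (swap(4, 1)): [D, E, C, A, B, F]
After 4 (swap(4, 2)): [D, E, B, A, C, F]
After 5 (swap(3, 2)): [D, E, A, B, C, F]
After 6 (rotate_left(0, 4, k=1)): [E, A, B, C, D, F]
After 7 (rotate_left(2, 4, k=2)): [E, A, D, B, C, F]
After 8 (swap(3, 2)): [E, A, B, D, C, F]
After 9 (swap(1, 0)): [A, E, B, D, C, F]
After 10 (rotate_left(1, 3, k=2)): [A, D, E, B, C, F]
After 11 (rotate_left(1, 4, k=2)): [A, B, C, D, E, F]
After 12 (reverse(2, 4)): [A, B, E, D, C, F]
After 13 (swap(4, 5)): [A, B, E, D, F, C]
After 14 (reverse(3, 5)): [A, B, E, C, F, D]

Answer: 0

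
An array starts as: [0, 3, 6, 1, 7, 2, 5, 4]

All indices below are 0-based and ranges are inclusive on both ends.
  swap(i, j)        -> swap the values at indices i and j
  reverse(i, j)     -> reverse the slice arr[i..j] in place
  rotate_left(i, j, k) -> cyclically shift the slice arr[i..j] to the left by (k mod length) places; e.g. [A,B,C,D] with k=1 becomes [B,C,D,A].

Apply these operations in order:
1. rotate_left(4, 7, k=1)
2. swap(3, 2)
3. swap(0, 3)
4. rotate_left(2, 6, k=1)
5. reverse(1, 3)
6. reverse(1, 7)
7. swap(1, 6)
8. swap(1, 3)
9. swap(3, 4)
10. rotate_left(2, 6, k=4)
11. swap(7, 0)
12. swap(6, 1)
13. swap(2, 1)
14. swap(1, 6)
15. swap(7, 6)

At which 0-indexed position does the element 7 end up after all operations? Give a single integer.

After 1 (rotate_left(4, 7, k=1)): [0, 3, 6, 1, 2, 5, 4, 7]
After 2 (swap(3, 2)): [0, 3, 1, 6, 2, 5, 4, 7]
After 3 (swap(0, 3)): [6, 3, 1, 0, 2, 5, 4, 7]
After 4 (rotate_left(2, 6, k=1)): [6, 3, 0, 2, 5, 4, 1, 7]
After 5 (reverse(1, 3)): [6, 2, 0, 3, 5, 4, 1, 7]
After 6 (reverse(1, 7)): [6, 7, 1, 4, 5, 3, 0, 2]
After 7 (swap(1, 6)): [6, 0, 1, 4, 5, 3, 7, 2]
After 8 (swap(1, 3)): [6, 4, 1, 0, 5, 3, 7, 2]
After 9 (swap(3, 4)): [6, 4, 1, 5, 0, 3, 7, 2]
After 10 (rotate_left(2, 6, k=4)): [6, 4, 7, 1, 5, 0, 3, 2]
After 11 (swap(7, 0)): [2, 4, 7, 1, 5, 0, 3, 6]
After 12 (swap(6, 1)): [2, 3, 7, 1, 5, 0, 4, 6]
After 13 (swap(2, 1)): [2, 7, 3, 1, 5, 0, 4, 6]
After 14 (swap(1, 6)): [2, 4, 3, 1, 5, 0, 7, 6]
After 15 (swap(7, 6)): [2, 4, 3, 1, 5, 0, 6, 7]

Answer: 7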